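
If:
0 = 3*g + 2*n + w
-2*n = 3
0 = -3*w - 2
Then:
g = 11/9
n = -3/2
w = -2/3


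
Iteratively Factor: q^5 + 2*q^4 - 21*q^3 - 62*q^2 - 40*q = (q)*(q^4 + 2*q^3 - 21*q^2 - 62*q - 40) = q*(q + 2)*(q^3 - 21*q - 20) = q*(q + 2)*(q + 4)*(q^2 - 4*q - 5) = q*(q + 1)*(q + 2)*(q + 4)*(q - 5)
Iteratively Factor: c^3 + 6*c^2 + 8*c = (c)*(c^2 + 6*c + 8) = c*(c + 2)*(c + 4)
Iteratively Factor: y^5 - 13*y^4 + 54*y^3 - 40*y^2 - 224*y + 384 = (y - 3)*(y^4 - 10*y^3 + 24*y^2 + 32*y - 128) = (y - 4)*(y - 3)*(y^3 - 6*y^2 + 32) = (y - 4)^2*(y - 3)*(y^2 - 2*y - 8) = (y - 4)^2*(y - 3)*(y + 2)*(y - 4)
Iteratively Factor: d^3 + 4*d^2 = (d)*(d^2 + 4*d) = d^2*(d + 4)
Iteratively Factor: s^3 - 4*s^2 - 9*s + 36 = (s - 3)*(s^2 - s - 12) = (s - 4)*(s - 3)*(s + 3)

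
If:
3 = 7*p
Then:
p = 3/7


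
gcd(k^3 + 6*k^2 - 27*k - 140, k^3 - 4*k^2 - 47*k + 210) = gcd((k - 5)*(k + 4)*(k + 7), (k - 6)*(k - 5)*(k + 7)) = k^2 + 2*k - 35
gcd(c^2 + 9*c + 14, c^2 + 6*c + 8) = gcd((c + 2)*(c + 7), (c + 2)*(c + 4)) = c + 2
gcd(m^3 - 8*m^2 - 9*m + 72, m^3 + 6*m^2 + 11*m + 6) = m + 3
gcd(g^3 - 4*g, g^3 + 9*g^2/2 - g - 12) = g + 2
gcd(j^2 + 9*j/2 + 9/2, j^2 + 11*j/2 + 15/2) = j + 3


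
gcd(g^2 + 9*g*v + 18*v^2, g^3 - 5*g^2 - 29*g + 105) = 1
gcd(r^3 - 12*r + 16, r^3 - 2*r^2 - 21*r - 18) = 1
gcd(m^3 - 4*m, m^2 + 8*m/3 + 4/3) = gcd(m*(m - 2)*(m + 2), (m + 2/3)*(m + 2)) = m + 2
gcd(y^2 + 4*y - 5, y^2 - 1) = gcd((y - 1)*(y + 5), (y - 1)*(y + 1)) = y - 1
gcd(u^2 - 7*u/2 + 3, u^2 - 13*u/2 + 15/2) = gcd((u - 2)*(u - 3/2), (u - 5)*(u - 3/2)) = u - 3/2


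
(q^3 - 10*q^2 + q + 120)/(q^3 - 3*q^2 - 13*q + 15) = (q - 8)/(q - 1)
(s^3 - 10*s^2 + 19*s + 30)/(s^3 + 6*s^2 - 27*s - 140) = (s^2 - 5*s - 6)/(s^2 + 11*s + 28)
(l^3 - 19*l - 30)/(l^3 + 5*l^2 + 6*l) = (l - 5)/l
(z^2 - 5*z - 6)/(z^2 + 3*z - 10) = (z^2 - 5*z - 6)/(z^2 + 3*z - 10)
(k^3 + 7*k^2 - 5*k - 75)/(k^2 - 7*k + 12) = (k^2 + 10*k + 25)/(k - 4)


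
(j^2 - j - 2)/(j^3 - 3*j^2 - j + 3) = (j - 2)/(j^2 - 4*j + 3)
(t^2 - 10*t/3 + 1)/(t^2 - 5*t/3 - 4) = (3*t - 1)/(3*t + 4)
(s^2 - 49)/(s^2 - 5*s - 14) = (s + 7)/(s + 2)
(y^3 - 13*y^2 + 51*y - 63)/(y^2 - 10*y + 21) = y - 3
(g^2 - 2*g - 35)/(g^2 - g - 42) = (g + 5)/(g + 6)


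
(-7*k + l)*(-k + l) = 7*k^2 - 8*k*l + l^2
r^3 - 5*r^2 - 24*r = r*(r - 8)*(r + 3)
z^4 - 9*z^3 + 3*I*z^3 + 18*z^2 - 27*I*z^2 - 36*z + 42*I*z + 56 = (z - 7)*(z - 2)*(z - I)*(z + 4*I)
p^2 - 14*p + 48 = (p - 8)*(p - 6)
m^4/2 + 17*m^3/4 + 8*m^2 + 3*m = m*(m/2 + 1)*(m + 1/2)*(m + 6)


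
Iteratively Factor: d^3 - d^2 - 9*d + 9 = (d - 1)*(d^2 - 9) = (d - 3)*(d - 1)*(d + 3)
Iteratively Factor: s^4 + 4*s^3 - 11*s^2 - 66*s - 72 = (s - 4)*(s^3 + 8*s^2 + 21*s + 18) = (s - 4)*(s + 2)*(s^2 + 6*s + 9) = (s - 4)*(s + 2)*(s + 3)*(s + 3)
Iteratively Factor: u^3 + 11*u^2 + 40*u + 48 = (u + 4)*(u^2 + 7*u + 12) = (u + 4)^2*(u + 3)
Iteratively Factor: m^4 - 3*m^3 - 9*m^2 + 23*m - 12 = (m - 4)*(m^3 + m^2 - 5*m + 3) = (m - 4)*(m + 3)*(m^2 - 2*m + 1) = (m - 4)*(m - 1)*(m + 3)*(m - 1)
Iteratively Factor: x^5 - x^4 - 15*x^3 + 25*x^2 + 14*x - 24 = (x + 1)*(x^4 - 2*x^3 - 13*x^2 + 38*x - 24) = (x - 3)*(x + 1)*(x^3 + x^2 - 10*x + 8) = (x - 3)*(x + 1)*(x + 4)*(x^2 - 3*x + 2) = (x - 3)*(x - 2)*(x + 1)*(x + 4)*(x - 1)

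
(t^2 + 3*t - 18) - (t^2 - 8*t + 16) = 11*t - 34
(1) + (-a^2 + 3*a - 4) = -a^2 + 3*a - 3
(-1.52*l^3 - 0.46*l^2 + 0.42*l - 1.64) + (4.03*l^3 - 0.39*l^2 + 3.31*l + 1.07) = 2.51*l^3 - 0.85*l^2 + 3.73*l - 0.57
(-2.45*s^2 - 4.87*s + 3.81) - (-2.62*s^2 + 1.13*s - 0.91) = 0.17*s^2 - 6.0*s + 4.72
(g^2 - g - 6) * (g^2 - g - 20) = g^4 - 2*g^3 - 25*g^2 + 26*g + 120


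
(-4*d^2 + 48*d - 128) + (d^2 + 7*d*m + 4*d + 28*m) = -3*d^2 + 7*d*m + 52*d + 28*m - 128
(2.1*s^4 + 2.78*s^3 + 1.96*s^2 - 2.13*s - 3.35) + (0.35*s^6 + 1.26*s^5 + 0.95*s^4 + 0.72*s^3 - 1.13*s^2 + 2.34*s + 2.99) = 0.35*s^6 + 1.26*s^5 + 3.05*s^4 + 3.5*s^3 + 0.83*s^2 + 0.21*s - 0.36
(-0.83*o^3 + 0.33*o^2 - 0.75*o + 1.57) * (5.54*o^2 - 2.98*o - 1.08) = -4.5982*o^5 + 4.3016*o^4 - 4.242*o^3 + 10.5764*o^2 - 3.8686*o - 1.6956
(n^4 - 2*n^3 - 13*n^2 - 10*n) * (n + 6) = n^5 + 4*n^4 - 25*n^3 - 88*n^2 - 60*n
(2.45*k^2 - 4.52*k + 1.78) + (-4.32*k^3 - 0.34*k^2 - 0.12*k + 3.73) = -4.32*k^3 + 2.11*k^2 - 4.64*k + 5.51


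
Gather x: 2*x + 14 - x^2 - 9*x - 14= -x^2 - 7*x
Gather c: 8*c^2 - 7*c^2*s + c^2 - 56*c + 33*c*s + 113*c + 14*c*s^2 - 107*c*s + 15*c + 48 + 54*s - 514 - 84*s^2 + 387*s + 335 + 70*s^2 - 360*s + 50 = c^2*(9 - 7*s) + c*(14*s^2 - 74*s + 72) - 14*s^2 + 81*s - 81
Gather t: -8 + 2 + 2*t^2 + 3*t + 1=2*t^2 + 3*t - 5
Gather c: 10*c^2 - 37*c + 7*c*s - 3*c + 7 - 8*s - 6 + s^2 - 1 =10*c^2 + c*(7*s - 40) + s^2 - 8*s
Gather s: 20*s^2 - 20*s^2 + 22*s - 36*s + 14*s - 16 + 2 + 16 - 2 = 0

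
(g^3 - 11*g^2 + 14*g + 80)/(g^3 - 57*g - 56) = (g^2 - 3*g - 10)/(g^2 + 8*g + 7)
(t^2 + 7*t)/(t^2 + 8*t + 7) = t/(t + 1)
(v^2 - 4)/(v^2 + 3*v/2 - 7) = 2*(v + 2)/(2*v + 7)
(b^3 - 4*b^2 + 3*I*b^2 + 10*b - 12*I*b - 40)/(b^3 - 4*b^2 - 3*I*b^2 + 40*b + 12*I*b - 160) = (b - 2*I)/(b - 8*I)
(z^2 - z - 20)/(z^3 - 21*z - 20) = 1/(z + 1)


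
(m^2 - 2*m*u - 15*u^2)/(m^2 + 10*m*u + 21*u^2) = (m - 5*u)/(m + 7*u)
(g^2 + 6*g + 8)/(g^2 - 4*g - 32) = (g + 2)/(g - 8)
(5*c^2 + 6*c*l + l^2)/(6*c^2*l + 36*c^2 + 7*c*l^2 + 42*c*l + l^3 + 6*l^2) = (5*c + l)/(6*c*l + 36*c + l^2 + 6*l)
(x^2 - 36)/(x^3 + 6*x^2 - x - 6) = (x - 6)/(x^2 - 1)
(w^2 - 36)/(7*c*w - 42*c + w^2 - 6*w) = (w + 6)/(7*c + w)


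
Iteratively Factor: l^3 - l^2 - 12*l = (l + 3)*(l^2 - 4*l) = (l - 4)*(l + 3)*(l)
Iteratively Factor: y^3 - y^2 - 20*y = (y + 4)*(y^2 - 5*y) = y*(y + 4)*(y - 5)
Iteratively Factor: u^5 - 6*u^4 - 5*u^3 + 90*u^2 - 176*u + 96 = (u - 1)*(u^4 - 5*u^3 - 10*u^2 + 80*u - 96) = (u - 4)*(u - 1)*(u^3 - u^2 - 14*u + 24) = (u - 4)*(u - 2)*(u - 1)*(u^2 + u - 12) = (u - 4)*(u - 3)*(u - 2)*(u - 1)*(u + 4)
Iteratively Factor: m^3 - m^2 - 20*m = (m + 4)*(m^2 - 5*m) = m*(m + 4)*(m - 5)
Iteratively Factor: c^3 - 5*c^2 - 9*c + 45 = (c + 3)*(c^2 - 8*c + 15) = (c - 5)*(c + 3)*(c - 3)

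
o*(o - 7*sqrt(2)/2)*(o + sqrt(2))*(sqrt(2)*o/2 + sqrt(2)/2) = sqrt(2)*o^4/2 - 5*o^3/2 + sqrt(2)*o^3/2 - 7*sqrt(2)*o^2/2 - 5*o^2/2 - 7*sqrt(2)*o/2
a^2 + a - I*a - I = (a + 1)*(a - I)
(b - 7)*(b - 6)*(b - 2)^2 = b^4 - 17*b^3 + 98*b^2 - 220*b + 168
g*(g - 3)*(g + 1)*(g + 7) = g^4 + 5*g^3 - 17*g^2 - 21*g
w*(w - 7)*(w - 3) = w^3 - 10*w^2 + 21*w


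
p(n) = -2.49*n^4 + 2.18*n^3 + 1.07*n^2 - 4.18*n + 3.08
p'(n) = -9.96*n^3 + 6.54*n^2 + 2.14*n - 4.18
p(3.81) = -401.43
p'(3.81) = -451.94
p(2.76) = -98.96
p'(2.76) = -157.86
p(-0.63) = 5.20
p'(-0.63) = -0.44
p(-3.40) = -388.77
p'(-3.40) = 455.61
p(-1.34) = -2.67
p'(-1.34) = 28.66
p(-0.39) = 4.69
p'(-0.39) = -3.43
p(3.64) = -329.94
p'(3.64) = -390.09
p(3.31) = -218.87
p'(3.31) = -286.64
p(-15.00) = -133107.22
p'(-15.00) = 35050.22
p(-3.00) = -235.30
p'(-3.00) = 317.18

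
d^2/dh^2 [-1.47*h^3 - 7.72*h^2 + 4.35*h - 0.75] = -8.82*h - 15.44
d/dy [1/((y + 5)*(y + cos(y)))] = (-y + (y + 5)*(sin(y) - 1) - cos(y))/((y + 5)^2*(y + cos(y))^2)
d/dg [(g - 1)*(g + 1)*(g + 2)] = 3*g^2 + 4*g - 1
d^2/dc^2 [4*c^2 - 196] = 8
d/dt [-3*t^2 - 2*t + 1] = -6*t - 2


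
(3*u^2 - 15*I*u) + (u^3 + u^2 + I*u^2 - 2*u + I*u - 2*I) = u^3 + 4*u^2 + I*u^2 - 2*u - 14*I*u - 2*I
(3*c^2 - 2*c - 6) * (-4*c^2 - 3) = -12*c^4 + 8*c^3 + 15*c^2 + 6*c + 18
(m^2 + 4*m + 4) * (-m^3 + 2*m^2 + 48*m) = -m^5 - 2*m^4 + 52*m^3 + 200*m^2 + 192*m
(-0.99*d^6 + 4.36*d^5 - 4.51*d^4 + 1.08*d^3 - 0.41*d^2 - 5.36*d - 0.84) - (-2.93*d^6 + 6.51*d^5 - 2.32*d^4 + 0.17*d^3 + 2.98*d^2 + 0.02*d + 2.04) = 1.94*d^6 - 2.15*d^5 - 2.19*d^4 + 0.91*d^3 - 3.39*d^2 - 5.38*d - 2.88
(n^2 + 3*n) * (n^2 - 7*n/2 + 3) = n^4 - n^3/2 - 15*n^2/2 + 9*n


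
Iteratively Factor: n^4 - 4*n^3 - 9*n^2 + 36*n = (n)*(n^3 - 4*n^2 - 9*n + 36) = n*(n + 3)*(n^2 - 7*n + 12) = n*(n - 3)*(n + 3)*(n - 4)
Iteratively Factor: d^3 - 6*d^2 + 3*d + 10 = (d + 1)*(d^2 - 7*d + 10) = (d - 2)*(d + 1)*(d - 5)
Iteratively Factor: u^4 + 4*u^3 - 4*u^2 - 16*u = (u)*(u^3 + 4*u^2 - 4*u - 16) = u*(u + 2)*(u^2 + 2*u - 8) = u*(u + 2)*(u + 4)*(u - 2)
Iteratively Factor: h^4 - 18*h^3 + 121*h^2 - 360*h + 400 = (h - 4)*(h^3 - 14*h^2 + 65*h - 100) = (h - 4)^2*(h^2 - 10*h + 25) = (h - 5)*(h - 4)^2*(h - 5)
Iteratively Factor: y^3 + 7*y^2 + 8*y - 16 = (y + 4)*(y^2 + 3*y - 4) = (y - 1)*(y + 4)*(y + 4)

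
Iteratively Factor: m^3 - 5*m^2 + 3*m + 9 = (m + 1)*(m^2 - 6*m + 9) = (m - 3)*(m + 1)*(m - 3)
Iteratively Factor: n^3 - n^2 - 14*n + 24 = (n - 3)*(n^2 + 2*n - 8) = (n - 3)*(n + 4)*(n - 2)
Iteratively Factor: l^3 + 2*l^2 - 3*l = (l - 1)*(l^2 + 3*l) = l*(l - 1)*(l + 3)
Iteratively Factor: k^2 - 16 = (k - 4)*(k + 4)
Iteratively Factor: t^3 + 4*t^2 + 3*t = (t + 1)*(t^2 + 3*t) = t*(t + 1)*(t + 3)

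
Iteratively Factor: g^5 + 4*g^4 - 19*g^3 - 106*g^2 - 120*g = (g)*(g^4 + 4*g^3 - 19*g^2 - 106*g - 120) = g*(g + 3)*(g^3 + g^2 - 22*g - 40) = g*(g + 2)*(g + 3)*(g^2 - g - 20) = g*(g - 5)*(g + 2)*(g + 3)*(g + 4)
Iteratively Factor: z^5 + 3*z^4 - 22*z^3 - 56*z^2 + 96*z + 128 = (z - 4)*(z^4 + 7*z^3 + 6*z^2 - 32*z - 32) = (z - 4)*(z + 4)*(z^3 + 3*z^2 - 6*z - 8) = (z - 4)*(z + 4)^2*(z^2 - z - 2) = (z - 4)*(z - 2)*(z + 4)^2*(z + 1)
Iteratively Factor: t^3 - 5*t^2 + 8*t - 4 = (t - 2)*(t^2 - 3*t + 2) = (t - 2)*(t - 1)*(t - 2)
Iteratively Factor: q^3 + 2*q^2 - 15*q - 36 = (q + 3)*(q^2 - q - 12) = (q + 3)^2*(q - 4)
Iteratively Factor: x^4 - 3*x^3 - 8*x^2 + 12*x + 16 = (x + 1)*(x^3 - 4*x^2 - 4*x + 16) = (x - 4)*(x + 1)*(x^2 - 4) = (x - 4)*(x + 1)*(x + 2)*(x - 2)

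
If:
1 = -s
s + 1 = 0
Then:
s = -1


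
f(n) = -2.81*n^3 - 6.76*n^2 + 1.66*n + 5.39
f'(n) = -8.43*n^2 - 13.52*n + 1.66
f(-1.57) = -3.00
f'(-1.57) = 2.11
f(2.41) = -69.21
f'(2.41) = -79.89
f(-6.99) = 623.20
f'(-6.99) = -315.73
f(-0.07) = 5.24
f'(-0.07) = 2.57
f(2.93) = -118.46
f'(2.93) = -110.32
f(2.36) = -65.28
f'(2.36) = -77.20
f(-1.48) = -2.76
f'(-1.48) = 3.20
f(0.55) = 3.79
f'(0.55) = -8.33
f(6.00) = -834.97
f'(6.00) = -382.94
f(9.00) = -2575.72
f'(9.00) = -802.85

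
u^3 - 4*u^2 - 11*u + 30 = (u - 5)*(u - 2)*(u + 3)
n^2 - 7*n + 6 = (n - 6)*(n - 1)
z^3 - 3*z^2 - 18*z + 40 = (z - 5)*(z - 2)*(z + 4)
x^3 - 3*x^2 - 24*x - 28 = (x - 7)*(x + 2)^2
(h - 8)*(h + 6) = h^2 - 2*h - 48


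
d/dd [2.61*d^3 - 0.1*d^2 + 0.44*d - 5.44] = 7.83*d^2 - 0.2*d + 0.44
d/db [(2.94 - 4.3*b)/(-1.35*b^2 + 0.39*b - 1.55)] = (-5.805*b^2 + 7.938*b + 5.5184)/(1.8225*b^4 - 1.053*b^3 + 4.3371*b^2 - 1.209*b + 2.4025)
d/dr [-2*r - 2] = -2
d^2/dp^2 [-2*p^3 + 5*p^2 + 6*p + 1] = 10 - 12*p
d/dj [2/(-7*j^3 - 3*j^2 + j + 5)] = 2*(21*j^2 + 6*j - 1)/(7*j^3 + 3*j^2 - j - 5)^2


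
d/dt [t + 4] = 1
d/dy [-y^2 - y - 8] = -2*y - 1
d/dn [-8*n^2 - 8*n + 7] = -16*n - 8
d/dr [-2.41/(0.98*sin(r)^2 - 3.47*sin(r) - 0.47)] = (4.7236*sin(r) - 8.3627)*cos(r)/(-0.98*sin(r)^2 + 3.47*sin(r) + 0.47)^2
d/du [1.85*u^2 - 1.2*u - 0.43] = 3.7*u - 1.2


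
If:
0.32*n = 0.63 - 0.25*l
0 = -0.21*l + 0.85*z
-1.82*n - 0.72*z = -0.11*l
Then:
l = 2.65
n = -0.10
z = 0.65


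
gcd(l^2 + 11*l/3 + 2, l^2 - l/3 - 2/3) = l + 2/3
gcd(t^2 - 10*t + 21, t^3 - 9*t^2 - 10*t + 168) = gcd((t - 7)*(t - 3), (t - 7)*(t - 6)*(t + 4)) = t - 7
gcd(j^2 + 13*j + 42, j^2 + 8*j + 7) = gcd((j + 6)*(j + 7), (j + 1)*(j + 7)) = j + 7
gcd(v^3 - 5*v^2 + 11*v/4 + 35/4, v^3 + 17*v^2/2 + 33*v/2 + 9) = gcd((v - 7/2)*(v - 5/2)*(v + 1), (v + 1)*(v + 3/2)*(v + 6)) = v + 1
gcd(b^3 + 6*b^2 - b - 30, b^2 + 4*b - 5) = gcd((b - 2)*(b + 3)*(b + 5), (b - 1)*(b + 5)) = b + 5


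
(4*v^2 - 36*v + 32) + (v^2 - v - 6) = 5*v^2 - 37*v + 26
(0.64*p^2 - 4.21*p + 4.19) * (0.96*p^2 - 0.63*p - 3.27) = 0.6144*p^4 - 4.4448*p^3 + 4.5819*p^2 + 11.127*p - 13.7013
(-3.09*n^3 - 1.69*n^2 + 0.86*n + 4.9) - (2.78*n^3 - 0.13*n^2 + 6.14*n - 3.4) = -5.87*n^3 - 1.56*n^2 - 5.28*n + 8.3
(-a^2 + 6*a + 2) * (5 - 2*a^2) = 2*a^4 - 12*a^3 - 9*a^2 + 30*a + 10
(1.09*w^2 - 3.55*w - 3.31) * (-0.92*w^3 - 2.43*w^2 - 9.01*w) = -1.0028*w^5 + 0.6173*w^4 + 1.8508*w^3 + 40.0288*w^2 + 29.8231*w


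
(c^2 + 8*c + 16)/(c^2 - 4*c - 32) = (c + 4)/(c - 8)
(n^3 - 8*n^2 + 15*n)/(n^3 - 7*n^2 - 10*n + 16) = n*(n^2 - 8*n + 15)/(n^3 - 7*n^2 - 10*n + 16)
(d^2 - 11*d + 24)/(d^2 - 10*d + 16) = (d - 3)/(d - 2)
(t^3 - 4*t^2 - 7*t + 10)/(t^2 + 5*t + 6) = (t^2 - 6*t + 5)/(t + 3)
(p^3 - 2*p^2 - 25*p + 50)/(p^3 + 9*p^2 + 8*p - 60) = (p - 5)/(p + 6)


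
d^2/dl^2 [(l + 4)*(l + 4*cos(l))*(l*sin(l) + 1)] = -l^3*sin(l) - 4*l^2*sin(l) - 8*l^2*sin(2*l) + 6*l^2*cos(l) + 6*l*sin(l) - 32*l*sin(2*l) + 12*l*cos(l) + 16*l*cos(2*l) + 4*sin(2*l) - 16*cos(l) + 32*cos(2*l) + 2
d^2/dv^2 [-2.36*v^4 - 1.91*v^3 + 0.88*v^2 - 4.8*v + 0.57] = -28.32*v^2 - 11.46*v + 1.76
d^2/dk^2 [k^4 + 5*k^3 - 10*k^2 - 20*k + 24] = 12*k^2 + 30*k - 20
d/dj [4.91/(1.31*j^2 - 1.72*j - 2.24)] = (8.4452 - 12.8642*j)/(-1.31*j^2 + 1.72*j + 2.24)^2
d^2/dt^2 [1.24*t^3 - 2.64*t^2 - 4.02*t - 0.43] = 7.44*t - 5.28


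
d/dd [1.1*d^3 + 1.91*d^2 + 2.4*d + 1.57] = 3.3*d^2 + 3.82*d + 2.4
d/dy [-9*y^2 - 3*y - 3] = -18*y - 3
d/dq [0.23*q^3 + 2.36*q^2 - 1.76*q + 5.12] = 0.69*q^2 + 4.72*q - 1.76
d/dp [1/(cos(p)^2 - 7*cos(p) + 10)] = (2*cos(p) - 7)*sin(p)/(cos(p)^2 - 7*cos(p) + 10)^2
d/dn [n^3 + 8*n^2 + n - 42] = 3*n^2 + 16*n + 1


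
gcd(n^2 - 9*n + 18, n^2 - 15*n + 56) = 1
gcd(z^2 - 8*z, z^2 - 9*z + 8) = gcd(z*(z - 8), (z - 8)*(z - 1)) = z - 8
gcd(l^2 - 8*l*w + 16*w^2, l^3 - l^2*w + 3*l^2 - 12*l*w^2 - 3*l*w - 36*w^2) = -l + 4*w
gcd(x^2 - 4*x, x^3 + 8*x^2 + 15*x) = x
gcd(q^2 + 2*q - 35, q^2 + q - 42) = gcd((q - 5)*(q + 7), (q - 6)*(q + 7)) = q + 7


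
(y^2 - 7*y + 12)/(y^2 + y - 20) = (y - 3)/(y + 5)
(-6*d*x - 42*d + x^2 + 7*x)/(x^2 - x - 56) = (-6*d + x)/(x - 8)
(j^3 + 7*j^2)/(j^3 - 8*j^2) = (j + 7)/(j - 8)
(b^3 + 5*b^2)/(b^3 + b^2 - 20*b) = b/(b - 4)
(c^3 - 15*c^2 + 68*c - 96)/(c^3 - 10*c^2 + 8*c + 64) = (c - 3)/(c + 2)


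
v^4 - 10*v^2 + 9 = (v - 3)*(v - 1)*(v + 1)*(v + 3)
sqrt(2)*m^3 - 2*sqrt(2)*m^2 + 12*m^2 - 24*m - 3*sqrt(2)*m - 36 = (m - 3)*(m + 6*sqrt(2))*(sqrt(2)*m + sqrt(2))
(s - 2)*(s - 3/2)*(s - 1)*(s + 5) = s^4 + s^3/2 - 16*s^2 + 59*s/2 - 15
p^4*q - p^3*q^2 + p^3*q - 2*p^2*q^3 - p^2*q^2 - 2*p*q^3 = p*(p - 2*q)*(p + q)*(p*q + q)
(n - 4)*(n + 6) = n^2 + 2*n - 24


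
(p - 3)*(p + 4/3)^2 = p^3 - p^2/3 - 56*p/9 - 16/3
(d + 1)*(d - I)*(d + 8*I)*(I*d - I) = I*d^4 - 7*d^3 + 7*I*d^2 + 7*d - 8*I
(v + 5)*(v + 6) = v^2 + 11*v + 30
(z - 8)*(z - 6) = z^2 - 14*z + 48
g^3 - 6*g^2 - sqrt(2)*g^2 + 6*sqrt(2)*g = g*(g - 6)*(g - sqrt(2))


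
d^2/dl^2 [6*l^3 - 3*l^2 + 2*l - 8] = 36*l - 6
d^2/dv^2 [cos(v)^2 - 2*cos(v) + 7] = 2*cos(v) - 2*cos(2*v)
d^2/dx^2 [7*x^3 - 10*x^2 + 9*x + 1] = 42*x - 20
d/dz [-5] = 0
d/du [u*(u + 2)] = 2*u + 2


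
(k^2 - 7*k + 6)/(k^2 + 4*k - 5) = (k - 6)/(k + 5)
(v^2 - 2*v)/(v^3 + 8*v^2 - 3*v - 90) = v*(v - 2)/(v^3 + 8*v^2 - 3*v - 90)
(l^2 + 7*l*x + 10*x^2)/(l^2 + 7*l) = (l^2 + 7*l*x + 10*x^2)/(l*(l + 7))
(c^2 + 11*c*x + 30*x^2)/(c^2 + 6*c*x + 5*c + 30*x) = (c + 5*x)/(c + 5)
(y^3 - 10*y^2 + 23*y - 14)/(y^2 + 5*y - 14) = (y^2 - 8*y + 7)/(y + 7)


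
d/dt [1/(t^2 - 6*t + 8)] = 2*(3 - t)/(t^2 - 6*t + 8)^2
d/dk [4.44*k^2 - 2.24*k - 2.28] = 8.88*k - 2.24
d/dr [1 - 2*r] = -2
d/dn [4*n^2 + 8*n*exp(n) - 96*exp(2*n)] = 8*n*exp(n) + 8*n - 192*exp(2*n) + 8*exp(n)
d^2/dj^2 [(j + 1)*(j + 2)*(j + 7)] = 6*j + 20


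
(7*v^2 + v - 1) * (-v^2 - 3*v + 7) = -7*v^4 - 22*v^3 + 47*v^2 + 10*v - 7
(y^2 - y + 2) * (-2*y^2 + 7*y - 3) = -2*y^4 + 9*y^3 - 14*y^2 + 17*y - 6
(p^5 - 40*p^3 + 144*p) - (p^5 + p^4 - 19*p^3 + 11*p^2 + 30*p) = -p^4 - 21*p^3 - 11*p^2 + 114*p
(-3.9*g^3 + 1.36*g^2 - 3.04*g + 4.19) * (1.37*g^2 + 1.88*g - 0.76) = -5.343*g^5 - 5.4688*g^4 + 1.356*g^3 - 1.0085*g^2 + 10.1876*g - 3.1844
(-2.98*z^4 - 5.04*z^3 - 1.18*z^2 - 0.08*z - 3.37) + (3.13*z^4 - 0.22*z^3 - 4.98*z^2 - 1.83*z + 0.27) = 0.15*z^4 - 5.26*z^3 - 6.16*z^2 - 1.91*z - 3.1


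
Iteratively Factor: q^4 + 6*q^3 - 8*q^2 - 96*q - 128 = (q + 2)*(q^3 + 4*q^2 - 16*q - 64) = (q - 4)*(q + 2)*(q^2 + 8*q + 16) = (q - 4)*(q + 2)*(q + 4)*(q + 4)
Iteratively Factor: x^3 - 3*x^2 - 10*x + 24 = (x - 2)*(x^2 - x - 12) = (x - 2)*(x + 3)*(x - 4)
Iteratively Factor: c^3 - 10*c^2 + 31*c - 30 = (c - 2)*(c^2 - 8*c + 15) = (c - 3)*(c - 2)*(c - 5)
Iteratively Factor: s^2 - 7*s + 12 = (s - 4)*(s - 3)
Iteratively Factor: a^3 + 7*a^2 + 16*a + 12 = (a + 3)*(a^2 + 4*a + 4) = (a + 2)*(a + 3)*(a + 2)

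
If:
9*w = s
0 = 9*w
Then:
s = 0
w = 0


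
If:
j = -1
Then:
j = -1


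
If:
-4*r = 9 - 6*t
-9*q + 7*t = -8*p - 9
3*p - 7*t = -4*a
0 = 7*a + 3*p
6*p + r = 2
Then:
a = -119/410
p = 833/1230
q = 3761/2214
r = -423/205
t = 51/410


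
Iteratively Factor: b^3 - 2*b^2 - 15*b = (b - 5)*(b^2 + 3*b) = b*(b - 5)*(b + 3)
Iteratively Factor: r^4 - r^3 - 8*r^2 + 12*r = (r)*(r^3 - r^2 - 8*r + 12) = r*(r - 2)*(r^2 + r - 6) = r*(r - 2)^2*(r + 3)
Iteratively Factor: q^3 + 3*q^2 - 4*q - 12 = (q + 3)*(q^2 - 4) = (q - 2)*(q + 3)*(q + 2)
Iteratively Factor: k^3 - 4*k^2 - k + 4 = (k - 1)*(k^2 - 3*k - 4) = (k - 4)*(k - 1)*(k + 1)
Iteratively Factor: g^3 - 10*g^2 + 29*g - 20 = (g - 5)*(g^2 - 5*g + 4) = (g - 5)*(g - 4)*(g - 1)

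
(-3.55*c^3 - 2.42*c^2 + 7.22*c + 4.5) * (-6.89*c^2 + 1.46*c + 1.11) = 24.4595*c^5 + 11.4908*c^4 - 57.2195*c^3 - 23.15*c^2 + 14.5842*c + 4.995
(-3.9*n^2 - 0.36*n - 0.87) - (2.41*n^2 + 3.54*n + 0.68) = -6.31*n^2 - 3.9*n - 1.55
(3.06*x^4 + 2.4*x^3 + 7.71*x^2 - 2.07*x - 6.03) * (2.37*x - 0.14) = 7.2522*x^5 + 5.2596*x^4 + 17.9367*x^3 - 5.9853*x^2 - 14.0013*x + 0.8442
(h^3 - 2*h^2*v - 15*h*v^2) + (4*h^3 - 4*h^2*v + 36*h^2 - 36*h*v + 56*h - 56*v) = 5*h^3 - 6*h^2*v + 36*h^2 - 15*h*v^2 - 36*h*v + 56*h - 56*v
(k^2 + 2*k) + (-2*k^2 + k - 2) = -k^2 + 3*k - 2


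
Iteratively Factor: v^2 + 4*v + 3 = (v + 1)*(v + 3)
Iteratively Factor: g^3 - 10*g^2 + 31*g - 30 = (g - 5)*(g^2 - 5*g + 6) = (g - 5)*(g - 2)*(g - 3)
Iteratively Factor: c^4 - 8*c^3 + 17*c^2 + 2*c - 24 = (c - 4)*(c^3 - 4*c^2 + c + 6) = (c - 4)*(c - 2)*(c^2 - 2*c - 3) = (c - 4)*(c - 2)*(c + 1)*(c - 3)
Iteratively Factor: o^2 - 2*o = (o - 2)*(o)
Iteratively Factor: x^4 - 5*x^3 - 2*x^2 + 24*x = (x + 2)*(x^3 - 7*x^2 + 12*x) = (x - 3)*(x + 2)*(x^2 - 4*x) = x*(x - 3)*(x + 2)*(x - 4)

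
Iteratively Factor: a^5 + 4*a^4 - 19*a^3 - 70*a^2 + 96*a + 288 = (a + 4)*(a^4 - 19*a^2 + 6*a + 72) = (a - 3)*(a + 4)*(a^3 + 3*a^2 - 10*a - 24) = (a - 3)^2*(a + 4)*(a^2 + 6*a + 8) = (a - 3)^2*(a + 4)^2*(a + 2)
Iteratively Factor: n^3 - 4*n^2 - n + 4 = (n - 1)*(n^2 - 3*n - 4) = (n - 4)*(n - 1)*(n + 1)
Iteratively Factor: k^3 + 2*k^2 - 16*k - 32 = (k + 4)*(k^2 - 2*k - 8) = (k + 2)*(k + 4)*(k - 4)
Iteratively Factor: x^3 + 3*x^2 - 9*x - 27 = (x + 3)*(x^2 - 9) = (x + 3)^2*(x - 3)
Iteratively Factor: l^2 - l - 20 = (l + 4)*(l - 5)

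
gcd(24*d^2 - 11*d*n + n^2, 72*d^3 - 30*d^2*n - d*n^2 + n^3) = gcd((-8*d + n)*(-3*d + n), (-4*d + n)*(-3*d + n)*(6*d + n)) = 3*d - n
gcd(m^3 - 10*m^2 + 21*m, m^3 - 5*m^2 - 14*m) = m^2 - 7*m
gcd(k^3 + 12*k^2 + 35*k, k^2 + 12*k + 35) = k^2 + 12*k + 35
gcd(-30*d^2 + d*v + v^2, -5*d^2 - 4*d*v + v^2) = -5*d + v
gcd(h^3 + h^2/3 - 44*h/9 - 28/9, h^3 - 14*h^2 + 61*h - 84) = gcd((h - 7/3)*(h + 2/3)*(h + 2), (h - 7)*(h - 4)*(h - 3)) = 1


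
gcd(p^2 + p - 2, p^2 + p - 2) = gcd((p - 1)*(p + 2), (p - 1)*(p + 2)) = p^2 + p - 2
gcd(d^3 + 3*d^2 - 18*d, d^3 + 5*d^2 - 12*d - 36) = d^2 + 3*d - 18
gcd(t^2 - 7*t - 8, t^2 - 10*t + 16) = t - 8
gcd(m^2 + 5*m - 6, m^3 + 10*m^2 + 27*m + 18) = m + 6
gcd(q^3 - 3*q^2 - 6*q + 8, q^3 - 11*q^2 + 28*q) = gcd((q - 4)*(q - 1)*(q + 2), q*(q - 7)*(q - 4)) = q - 4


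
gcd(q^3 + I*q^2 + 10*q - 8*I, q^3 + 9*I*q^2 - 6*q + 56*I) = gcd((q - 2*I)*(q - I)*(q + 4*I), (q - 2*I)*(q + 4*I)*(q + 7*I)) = q^2 + 2*I*q + 8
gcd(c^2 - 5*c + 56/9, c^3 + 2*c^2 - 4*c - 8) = 1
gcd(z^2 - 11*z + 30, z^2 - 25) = z - 5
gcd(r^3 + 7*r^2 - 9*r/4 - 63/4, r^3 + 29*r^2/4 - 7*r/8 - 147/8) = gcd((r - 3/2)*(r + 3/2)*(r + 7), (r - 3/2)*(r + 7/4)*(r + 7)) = r^2 + 11*r/2 - 21/2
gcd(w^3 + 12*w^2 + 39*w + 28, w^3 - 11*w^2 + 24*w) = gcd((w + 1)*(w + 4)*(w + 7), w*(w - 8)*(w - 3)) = 1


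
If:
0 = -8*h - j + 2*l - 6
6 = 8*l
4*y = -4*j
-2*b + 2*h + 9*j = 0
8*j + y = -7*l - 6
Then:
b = -243/32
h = -81/224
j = -45/28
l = 3/4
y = 45/28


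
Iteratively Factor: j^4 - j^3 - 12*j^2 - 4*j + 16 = (j - 1)*(j^3 - 12*j - 16) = (j - 4)*(j - 1)*(j^2 + 4*j + 4) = (j - 4)*(j - 1)*(j + 2)*(j + 2)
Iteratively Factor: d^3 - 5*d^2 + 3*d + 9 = (d - 3)*(d^2 - 2*d - 3) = (d - 3)^2*(d + 1)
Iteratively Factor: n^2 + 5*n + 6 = (n + 2)*(n + 3)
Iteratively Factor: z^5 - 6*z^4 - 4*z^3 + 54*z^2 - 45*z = (z)*(z^4 - 6*z^3 - 4*z^2 + 54*z - 45) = z*(z + 3)*(z^3 - 9*z^2 + 23*z - 15) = z*(z - 3)*(z + 3)*(z^2 - 6*z + 5) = z*(z - 3)*(z - 1)*(z + 3)*(z - 5)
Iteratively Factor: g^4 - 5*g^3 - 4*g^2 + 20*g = (g - 5)*(g^3 - 4*g) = (g - 5)*(g + 2)*(g^2 - 2*g) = (g - 5)*(g - 2)*(g + 2)*(g)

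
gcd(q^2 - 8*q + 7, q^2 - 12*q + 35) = q - 7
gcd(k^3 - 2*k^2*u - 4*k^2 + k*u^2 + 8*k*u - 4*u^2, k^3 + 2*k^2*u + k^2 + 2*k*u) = 1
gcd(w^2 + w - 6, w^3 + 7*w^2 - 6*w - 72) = 1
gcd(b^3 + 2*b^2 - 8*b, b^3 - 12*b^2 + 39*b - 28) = 1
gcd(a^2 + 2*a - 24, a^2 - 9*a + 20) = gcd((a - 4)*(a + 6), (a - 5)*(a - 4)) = a - 4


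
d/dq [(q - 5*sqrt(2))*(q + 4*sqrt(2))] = 2*q - sqrt(2)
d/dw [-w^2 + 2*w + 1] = 2 - 2*w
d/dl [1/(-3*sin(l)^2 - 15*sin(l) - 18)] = (2*sin(l) + 5)*cos(l)/(3*(sin(l)^2 + 5*sin(l) + 6)^2)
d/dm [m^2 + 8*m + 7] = 2*m + 8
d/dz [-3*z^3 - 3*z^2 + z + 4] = -9*z^2 - 6*z + 1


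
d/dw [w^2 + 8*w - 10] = 2*w + 8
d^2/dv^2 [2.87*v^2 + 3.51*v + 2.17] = 5.74000000000000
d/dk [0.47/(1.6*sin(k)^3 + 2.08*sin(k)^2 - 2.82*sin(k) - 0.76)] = (-2.256*sin(k)^2 - 1.9552*sin(k) + 1.3254)*cos(k)/(1.6*sin(k)^3 + 2.08*sin(k)^2 - 2.82*sin(k) - 0.76)^2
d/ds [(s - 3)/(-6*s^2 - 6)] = (-s^2 + 2*s*(s - 3) - 1)/(6*(s^2 + 1)^2)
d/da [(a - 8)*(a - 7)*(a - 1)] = 3*a^2 - 32*a + 71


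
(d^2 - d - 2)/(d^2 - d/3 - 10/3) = 3*(d + 1)/(3*d + 5)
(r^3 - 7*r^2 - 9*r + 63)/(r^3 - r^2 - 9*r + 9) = (r - 7)/(r - 1)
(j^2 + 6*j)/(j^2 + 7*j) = (j + 6)/(j + 7)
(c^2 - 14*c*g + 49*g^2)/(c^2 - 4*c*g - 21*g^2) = (c - 7*g)/(c + 3*g)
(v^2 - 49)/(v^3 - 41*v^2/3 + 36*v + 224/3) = 3*(v + 7)/(3*v^2 - 20*v - 32)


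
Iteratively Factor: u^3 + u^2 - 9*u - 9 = (u + 1)*(u^2 - 9) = (u - 3)*(u + 1)*(u + 3)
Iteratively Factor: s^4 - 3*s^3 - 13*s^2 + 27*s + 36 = (s + 3)*(s^3 - 6*s^2 + 5*s + 12) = (s - 4)*(s + 3)*(s^2 - 2*s - 3) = (s - 4)*(s + 1)*(s + 3)*(s - 3)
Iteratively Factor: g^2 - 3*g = (g - 3)*(g)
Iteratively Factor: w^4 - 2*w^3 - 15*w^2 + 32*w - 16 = (w - 1)*(w^3 - w^2 - 16*w + 16) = (w - 1)*(w + 4)*(w^2 - 5*w + 4) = (w - 1)^2*(w + 4)*(w - 4)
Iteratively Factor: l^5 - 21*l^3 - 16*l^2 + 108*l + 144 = (l + 2)*(l^4 - 2*l^3 - 17*l^2 + 18*l + 72) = (l - 4)*(l + 2)*(l^3 + 2*l^2 - 9*l - 18) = (l - 4)*(l + 2)^2*(l^2 - 9) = (l - 4)*(l - 3)*(l + 2)^2*(l + 3)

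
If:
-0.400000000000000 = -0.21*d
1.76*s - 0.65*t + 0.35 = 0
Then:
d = 1.90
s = 0.369318181818182*t - 0.198863636363636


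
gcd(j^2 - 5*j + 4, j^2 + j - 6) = 1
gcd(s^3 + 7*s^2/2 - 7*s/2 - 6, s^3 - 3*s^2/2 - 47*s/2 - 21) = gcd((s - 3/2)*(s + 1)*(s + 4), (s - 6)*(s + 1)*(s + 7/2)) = s + 1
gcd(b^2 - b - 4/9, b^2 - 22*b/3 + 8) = b - 4/3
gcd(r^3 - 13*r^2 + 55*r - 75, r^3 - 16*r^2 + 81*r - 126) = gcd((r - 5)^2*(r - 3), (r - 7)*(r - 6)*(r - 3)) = r - 3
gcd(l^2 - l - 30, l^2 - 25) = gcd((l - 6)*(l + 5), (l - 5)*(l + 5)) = l + 5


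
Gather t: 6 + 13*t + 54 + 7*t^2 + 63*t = 7*t^2 + 76*t + 60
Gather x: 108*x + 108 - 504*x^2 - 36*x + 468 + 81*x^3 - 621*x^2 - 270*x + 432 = 81*x^3 - 1125*x^2 - 198*x + 1008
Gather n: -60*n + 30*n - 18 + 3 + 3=-30*n - 12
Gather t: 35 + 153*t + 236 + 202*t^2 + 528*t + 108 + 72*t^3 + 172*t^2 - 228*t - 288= 72*t^3 + 374*t^2 + 453*t + 91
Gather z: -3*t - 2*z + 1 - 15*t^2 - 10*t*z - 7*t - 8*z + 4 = -15*t^2 - 10*t + z*(-10*t - 10) + 5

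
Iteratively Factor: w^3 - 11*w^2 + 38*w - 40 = (w - 5)*(w^2 - 6*w + 8) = (w - 5)*(w - 4)*(w - 2)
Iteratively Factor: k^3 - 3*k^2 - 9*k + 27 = (k - 3)*(k^2 - 9) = (k - 3)^2*(k + 3)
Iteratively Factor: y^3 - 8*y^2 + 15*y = (y - 3)*(y^2 - 5*y) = (y - 5)*(y - 3)*(y)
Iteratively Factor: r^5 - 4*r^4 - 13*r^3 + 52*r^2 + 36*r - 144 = (r - 3)*(r^4 - r^3 - 16*r^2 + 4*r + 48) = (r - 3)*(r + 2)*(r^3 - 3*r^2 - 10*r + 24) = (r - 3)*(r - 2)*(r + 2)*(r^2 - r - 12) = (r - 4)*(r - 3)*(r - 2)*(r + 2)*(r + 3)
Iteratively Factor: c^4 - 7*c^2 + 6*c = (c)*(c^3 - 7*c + 6) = c*(c + 3)*(c^2 - 3*c + 2) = c*(c - 2)*(c + 3)*(c - 1)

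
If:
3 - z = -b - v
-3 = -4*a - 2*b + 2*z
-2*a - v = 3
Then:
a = 3/8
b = z + 3/4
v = -15/4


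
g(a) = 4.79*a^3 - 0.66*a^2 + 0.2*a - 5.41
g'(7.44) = 785.81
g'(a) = 14.37*a^2 - 1.32*a + 0.2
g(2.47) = 63.24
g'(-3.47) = 177.81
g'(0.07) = 0.18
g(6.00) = 1006.67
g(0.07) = -5.40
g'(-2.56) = 97.75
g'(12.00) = 2053.64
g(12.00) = 8179.07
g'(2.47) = 84.61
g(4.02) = 295.91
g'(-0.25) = 1.43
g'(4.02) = 227.12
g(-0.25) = -5.58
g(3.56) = 203.05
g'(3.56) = 177.62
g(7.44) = 1932.21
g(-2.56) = -90.61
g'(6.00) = 509.60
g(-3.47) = -214.19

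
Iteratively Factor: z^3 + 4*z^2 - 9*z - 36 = (z - 3)*(z^2 + 7*z + 12) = (z - 3)*(z + 3)*(z + 4)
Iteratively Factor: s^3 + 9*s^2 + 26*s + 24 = (s + 4)*(s^2 + 5*s + 6) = (s + 3)*(s + 4)*(s + 2)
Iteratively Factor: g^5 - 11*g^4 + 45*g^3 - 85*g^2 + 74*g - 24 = (g - 3)*(g^4 - 8*g^3 + 21*g^2 - 22*g + 8) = (g - 4)*(g - 3)*(g^3 - 4*g^2 + 5*g - 2) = (g - 4)*(g - 3)*(g - 1)*(g^2 - 3*g + 2) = (g - 4)*(g - 3)*(g - 2)*(g - 1)*(g - 1)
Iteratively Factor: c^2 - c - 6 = (c - 3)*(c + 2)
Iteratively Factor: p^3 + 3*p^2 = (p)*(p^2 + 3*p) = p^2*(p + 3)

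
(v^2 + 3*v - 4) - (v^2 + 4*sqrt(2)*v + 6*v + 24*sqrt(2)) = -4*sqrt(2)*v - 3*v - 24*sqrt(2) - 4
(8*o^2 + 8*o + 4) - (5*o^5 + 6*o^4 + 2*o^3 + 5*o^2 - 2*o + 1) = -5*o^5 - 6*o^4 - 2*o^3 + 3*o^2 + 10*o + 3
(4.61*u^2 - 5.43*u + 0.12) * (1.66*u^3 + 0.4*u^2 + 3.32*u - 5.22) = 7.6526*u^5 - 7.1698*u^4 + 13.3324*u^3 - 42.0438*u^2 + 28.743*u - 0.6264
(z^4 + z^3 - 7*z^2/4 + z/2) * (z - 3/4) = z^5 + z^4/4 - 5*z^3/2 + 29*z^2/16 - 3*z/8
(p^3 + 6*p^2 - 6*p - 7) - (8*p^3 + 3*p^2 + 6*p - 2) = -7*p^3 + 3*p^2 - 12*p - 5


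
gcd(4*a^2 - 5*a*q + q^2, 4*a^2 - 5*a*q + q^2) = 4*a^2 - 5*a*q + q^2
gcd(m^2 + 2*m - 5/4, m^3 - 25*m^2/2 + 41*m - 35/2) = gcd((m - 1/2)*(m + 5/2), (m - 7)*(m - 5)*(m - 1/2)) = m - 1/2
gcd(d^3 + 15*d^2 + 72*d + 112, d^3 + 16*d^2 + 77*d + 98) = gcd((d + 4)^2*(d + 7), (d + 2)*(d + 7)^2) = d + 7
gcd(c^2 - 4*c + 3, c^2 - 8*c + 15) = c - 3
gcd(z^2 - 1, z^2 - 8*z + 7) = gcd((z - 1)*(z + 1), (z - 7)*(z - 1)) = z - 1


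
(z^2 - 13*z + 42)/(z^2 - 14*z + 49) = (z - 6)/(z - 7)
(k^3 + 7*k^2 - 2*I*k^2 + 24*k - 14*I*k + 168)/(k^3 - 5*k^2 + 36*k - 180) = (k^2 + k*(7 + 4*I) + 28*I)/(k^2 + k*(-5 + 6*I) - 30*I)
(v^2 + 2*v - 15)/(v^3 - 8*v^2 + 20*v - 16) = (v^2 + 2*v - 15)/(v^3 - 8*v^2 + 20*v - 16)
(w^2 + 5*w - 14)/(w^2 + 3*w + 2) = (w^2 + 5*w - 14)/(w^2 + 3*w + 2)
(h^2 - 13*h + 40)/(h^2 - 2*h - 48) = (h - 5)/(h + 6)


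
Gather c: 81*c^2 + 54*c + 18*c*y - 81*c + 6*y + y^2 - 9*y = 81*c^2 + c*(18*y - 27) + y^2 - 3*y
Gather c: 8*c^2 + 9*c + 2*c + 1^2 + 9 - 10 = 8*c^2 + 11*c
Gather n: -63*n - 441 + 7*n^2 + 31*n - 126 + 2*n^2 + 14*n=9*n^2 - 18*n - 567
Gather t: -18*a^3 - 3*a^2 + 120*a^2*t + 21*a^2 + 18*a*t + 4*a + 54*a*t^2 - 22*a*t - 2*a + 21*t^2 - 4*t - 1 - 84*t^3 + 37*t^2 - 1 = -18*a^3 + 18*a^2 + 2*a - 84*t^3 + t^2*(54*a + 58) + t*(120*a^2 - 4*a - 4) - 2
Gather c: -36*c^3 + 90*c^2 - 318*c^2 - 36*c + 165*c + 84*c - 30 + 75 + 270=-36*c^3 - 228*c^2 + 213*c + 315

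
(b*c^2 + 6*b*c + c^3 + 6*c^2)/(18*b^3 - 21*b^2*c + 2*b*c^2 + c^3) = c*(b*c + 6*b + c^2 + 6*c)/(18*b^3 - 21*b^2*c + 2*b*c^2 + c^3)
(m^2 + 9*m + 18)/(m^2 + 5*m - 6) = (m + 3)/(m - 1)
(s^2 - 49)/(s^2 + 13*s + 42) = (s - 7)/(s + 6)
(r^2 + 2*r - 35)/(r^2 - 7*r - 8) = (-r^2 - 2*r + 35)/(-r^2 + 7*r + 8)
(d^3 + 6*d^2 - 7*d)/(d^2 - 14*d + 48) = d*(d^2 + 6*d - 7)/(d^2 - 14*d + 48)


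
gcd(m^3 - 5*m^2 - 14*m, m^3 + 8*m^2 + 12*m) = m^2 + 2*m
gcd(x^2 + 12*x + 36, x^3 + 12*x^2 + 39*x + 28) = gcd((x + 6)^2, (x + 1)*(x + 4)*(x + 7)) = 1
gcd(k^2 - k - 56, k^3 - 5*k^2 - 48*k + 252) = k + 7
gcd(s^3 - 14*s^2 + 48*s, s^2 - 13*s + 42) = s - 6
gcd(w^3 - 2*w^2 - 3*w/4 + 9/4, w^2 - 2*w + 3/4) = w - 3/2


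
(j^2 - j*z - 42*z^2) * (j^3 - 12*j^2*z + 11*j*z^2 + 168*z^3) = j^5 - 13*j^4*z - 19*j^3*z^2 + 661*j^2*z^3 - 630*j*z^4 - 7056*z^5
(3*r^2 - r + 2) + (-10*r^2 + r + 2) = 4 - 7*r^2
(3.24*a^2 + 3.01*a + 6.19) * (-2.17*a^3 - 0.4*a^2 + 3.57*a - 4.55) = -7.0308*a^5 - 7.8277*a^4 - 3.0695*a^3 - 6.4723*a^2 + 8.4028*a - 28.1645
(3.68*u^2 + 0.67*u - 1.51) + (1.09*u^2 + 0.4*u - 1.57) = 4.77*u^2 + 1.07*u - 3.08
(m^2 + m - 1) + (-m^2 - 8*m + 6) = 5 - 7*m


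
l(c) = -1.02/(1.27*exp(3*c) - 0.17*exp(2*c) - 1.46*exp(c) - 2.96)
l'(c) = -1.02*(-3.81*exp(3*c) + 0.34*exp(2*c) + 1.46*exp(c))/(1.27*exp(3*c) - 0.17*exp(2*c) - 1.46*exp(c) - 2.96)^2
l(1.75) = -0.00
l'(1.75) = 0.01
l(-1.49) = 0.31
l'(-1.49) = -0.03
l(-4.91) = 0.34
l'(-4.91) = -0.00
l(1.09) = -0.04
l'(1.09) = 0.16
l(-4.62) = 0.34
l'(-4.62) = -0.00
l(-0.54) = 0.28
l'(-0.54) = -0.02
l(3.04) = -0.00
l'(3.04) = 0.00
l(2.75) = -0.00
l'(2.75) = 0.00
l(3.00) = 0.00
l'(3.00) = 0.00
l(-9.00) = 0.34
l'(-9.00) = 0.00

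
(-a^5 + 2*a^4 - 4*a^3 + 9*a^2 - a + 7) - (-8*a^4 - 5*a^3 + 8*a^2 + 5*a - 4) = -a^5 + 10*a^4 + a^3 + a^2 - 6*a + 11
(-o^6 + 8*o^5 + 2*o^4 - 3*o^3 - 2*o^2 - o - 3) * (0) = 0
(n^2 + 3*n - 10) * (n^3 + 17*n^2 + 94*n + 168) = n^5 + 20*n^4 + 135*n^3 + 280*n^2 - 436*n - 1680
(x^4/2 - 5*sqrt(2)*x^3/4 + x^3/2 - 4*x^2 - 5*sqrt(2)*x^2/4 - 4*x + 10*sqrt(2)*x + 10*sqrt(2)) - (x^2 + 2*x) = x^4/2 - 5*sqrt(2)*x^3/4 + x^3/2 - 5*x^2 - 5*sqrt(2)*x^2/4 - 6*x + 10*sqrt(2)*x + 10*sqrt(2)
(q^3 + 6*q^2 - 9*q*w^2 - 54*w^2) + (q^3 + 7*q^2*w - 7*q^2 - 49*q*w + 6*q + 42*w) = 2*q^3 + 7*q^2*w - q^2 - 9*q*w^2 - 49*q*w + 6*q - 54*w^2 + 42*w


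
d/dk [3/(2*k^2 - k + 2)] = 3*(1 - 4*k)/(2*k^2 - k + 2)^2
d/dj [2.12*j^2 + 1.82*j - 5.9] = 4.24*j + 1.82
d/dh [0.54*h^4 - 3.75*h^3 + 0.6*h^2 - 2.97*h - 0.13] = 2.16*h^3 - 11.25*h^2 + 1.2*h - 2.97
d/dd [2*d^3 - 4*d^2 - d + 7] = 6*d^2 - 8*d - 1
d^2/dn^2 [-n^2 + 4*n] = -2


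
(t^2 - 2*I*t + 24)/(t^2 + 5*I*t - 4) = (t - 6*I)/(t + I)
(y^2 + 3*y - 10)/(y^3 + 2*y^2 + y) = (y^2 + 3*y - 10)/(y*(y^2 + 2*y + 1))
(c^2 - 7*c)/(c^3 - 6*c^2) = (c - 7)/(c*(c - 6))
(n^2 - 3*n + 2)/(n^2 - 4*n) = (n^2 - 3*n + 2)/(n*(n - 4))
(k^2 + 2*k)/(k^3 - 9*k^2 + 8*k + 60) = k/(k^2 - 11*k + 30)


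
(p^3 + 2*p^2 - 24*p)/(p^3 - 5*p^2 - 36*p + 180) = p*(p - 4)/(p^2 - 11*p + 30)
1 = 1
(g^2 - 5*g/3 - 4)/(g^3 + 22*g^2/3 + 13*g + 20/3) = (g - 3)/(g^2 + 6*g + 5)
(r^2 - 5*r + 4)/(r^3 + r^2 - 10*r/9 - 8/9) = 9*(r - 4)/(9*r^2 + 18*r + 8)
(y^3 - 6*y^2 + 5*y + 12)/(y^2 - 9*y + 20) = (y^2 - 2*y - 3)/(y - 5)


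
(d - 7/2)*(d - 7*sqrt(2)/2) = d^2 - 7*sqrt(2)*d/2 - 7*d/2 + 49*sqrt(2)/4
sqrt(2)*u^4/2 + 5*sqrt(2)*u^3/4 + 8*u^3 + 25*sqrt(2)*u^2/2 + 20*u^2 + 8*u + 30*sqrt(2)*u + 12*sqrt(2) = (u + 1/2)*(u + 2*sqrt(2))*(u + 6*sqrt(2))*(sqrt(2)*u/2 + sqrt(2))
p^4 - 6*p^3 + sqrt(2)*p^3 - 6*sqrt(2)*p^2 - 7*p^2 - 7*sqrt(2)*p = p*(p - 7)*(p + 1)*(p + sqrt(2))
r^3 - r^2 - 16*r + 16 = (r - 4)*(r - 1)*(r + 4)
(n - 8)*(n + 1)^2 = n^3 - 6*n^2 - 15*n - 8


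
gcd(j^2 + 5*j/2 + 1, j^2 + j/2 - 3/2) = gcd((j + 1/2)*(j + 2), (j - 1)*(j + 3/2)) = 1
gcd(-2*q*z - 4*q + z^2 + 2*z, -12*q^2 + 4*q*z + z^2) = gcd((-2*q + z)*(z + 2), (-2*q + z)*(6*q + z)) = -2*q + z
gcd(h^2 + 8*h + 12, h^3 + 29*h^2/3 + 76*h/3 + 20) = h^2 + 8*h + 12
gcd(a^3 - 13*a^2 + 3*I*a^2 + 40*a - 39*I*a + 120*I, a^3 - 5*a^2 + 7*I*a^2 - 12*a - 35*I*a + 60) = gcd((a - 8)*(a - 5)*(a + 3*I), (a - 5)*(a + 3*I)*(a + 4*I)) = a^2 + a*(-5 + 3*I) - 15*I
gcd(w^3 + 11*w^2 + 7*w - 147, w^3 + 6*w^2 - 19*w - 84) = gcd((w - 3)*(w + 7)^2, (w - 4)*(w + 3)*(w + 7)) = w + 7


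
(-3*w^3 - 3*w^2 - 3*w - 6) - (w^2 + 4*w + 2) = -3*w^3 - 4*w^2 - 7*w - 8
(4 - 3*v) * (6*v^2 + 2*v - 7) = -18*v^3 + 18*v^2 + 29*v - 28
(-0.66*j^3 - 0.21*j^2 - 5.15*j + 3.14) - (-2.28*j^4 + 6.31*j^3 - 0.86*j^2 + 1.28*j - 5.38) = 2.28*j^4 - 6.97*j^3 + 0.65*j^2 - 6.43*j + 8.52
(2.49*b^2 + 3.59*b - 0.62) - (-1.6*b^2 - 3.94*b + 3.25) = 4.09*b^2 + 7.53*b - 3.87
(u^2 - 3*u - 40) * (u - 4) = u^3 - 7*u^2 - 28*u + 160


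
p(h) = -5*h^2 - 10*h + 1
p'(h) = -10*h - 10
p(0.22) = -1.44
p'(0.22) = -12.20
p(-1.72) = 3.41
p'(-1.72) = 7.20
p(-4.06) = -40.82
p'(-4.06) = 30.60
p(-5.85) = -111.61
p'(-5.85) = 48.50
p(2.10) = -42.05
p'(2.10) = -31.00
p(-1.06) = 5.98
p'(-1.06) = 0.60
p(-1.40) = 5.20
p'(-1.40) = 4.00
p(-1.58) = 4.32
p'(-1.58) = 5.80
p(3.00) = -74.00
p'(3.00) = -40.00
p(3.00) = -74.00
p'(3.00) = -40.00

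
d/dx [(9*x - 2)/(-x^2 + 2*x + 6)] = (9*x^2 - 4*x + 58)/(x^4 - 4*x^3 - 8*x^2 + 24*x + 36)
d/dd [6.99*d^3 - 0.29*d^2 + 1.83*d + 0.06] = 20.97*d^2 - 0.58*d + 1.83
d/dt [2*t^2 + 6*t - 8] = 4*t + 6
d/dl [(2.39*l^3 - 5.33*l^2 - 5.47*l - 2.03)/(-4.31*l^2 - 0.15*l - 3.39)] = (-10.3009*l^4 - 0.716999999999999*l^3 - 47.0825*l^2 + 18.6388*l + 18.2388)/(18.5761*l^4 + 1.293*l^3 + 29.2443*l^2 + 1.017*l + 11.4921)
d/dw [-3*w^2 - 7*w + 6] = -6*w - 7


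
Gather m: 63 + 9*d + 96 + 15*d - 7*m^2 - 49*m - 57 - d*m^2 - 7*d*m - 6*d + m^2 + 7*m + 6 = 18*d + m^2*(-d - 6) + m*(-7*d - 42) + 108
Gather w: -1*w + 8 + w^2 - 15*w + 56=w^2 - 16*w + 64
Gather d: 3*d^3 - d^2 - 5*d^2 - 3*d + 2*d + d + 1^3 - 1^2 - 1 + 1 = 3*d^3 - 6*d^2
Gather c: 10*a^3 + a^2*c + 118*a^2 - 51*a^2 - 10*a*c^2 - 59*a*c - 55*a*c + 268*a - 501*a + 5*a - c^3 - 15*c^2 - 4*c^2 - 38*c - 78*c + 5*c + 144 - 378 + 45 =10*a^3 + 67*a^2 - 228*a - c^3 + c^2*(-10*a - 19) + c*(a^2 - 114*a - 111) - 189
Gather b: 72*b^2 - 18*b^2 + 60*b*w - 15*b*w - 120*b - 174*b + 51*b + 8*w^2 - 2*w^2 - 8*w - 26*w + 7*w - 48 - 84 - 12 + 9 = 54*b^2 + b*(45*w - 243) + 6*w^2 - 27*w - 135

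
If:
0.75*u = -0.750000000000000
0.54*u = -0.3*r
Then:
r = 1.80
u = -1.00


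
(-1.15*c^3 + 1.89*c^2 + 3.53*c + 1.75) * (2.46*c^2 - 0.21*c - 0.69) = -2.829*c^5 + 4.8909*c^4 + 9.0804*c^3 + 2.2596*c^2 - 2.8032*c - 1.2075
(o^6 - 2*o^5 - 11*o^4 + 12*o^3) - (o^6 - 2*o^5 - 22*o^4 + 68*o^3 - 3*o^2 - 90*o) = 11*o^4 - 56*o^3 + 3*o^2 + 90*o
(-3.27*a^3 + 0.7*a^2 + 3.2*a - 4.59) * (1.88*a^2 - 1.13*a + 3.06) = -6.1476*a^5 + 5.0111*a^4 - 4.7812*a^3 - 10.1032*a^2 + 14.9787*a - 14.0454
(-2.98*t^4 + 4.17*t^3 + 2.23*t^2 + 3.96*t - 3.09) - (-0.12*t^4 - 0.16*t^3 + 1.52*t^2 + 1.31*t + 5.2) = -2.86*t^4 + 4.33*t^3 + 0.71*t^2 + 2.65*t - 8.29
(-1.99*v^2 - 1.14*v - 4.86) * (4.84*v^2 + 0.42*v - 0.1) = -9.6316*v^4 - 6.3534*v^3 - 23.8022*v^2 - 1.9272*v + 0.486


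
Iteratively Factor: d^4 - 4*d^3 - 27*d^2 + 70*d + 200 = (d - 5)*(d^3 + d^2 - 22*d - 40) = (d - 5)*(d + 2)*(d^2 - d - 20) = (d - 5)*(d + 2)*(d + 4)*(d - 5)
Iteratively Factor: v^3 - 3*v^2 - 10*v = (v + 2)*(v^2 - 5*v) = v*(v + 2)*(v - 5)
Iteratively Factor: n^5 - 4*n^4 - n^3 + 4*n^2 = (n - 1)*(n^4 - 3*n^3 - 4*n^2) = (n - 4)*(n - 1)*(n^3 + n^2) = n*(n - 4)*(n - 1)*(n^2 + n) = n^2*(n - 4)*(n - 1)*(n + 1)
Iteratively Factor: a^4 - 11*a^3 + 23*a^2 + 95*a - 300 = (a - 4)*(a^3 - 7*a^2 - 5*a + 75) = (a - 4)*(a + 3)*(a^2 - 10*a + 25) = (a - 5)*(a - 4)*(a + 3)*(a - 5)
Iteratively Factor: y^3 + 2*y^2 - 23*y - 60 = (y - 5)*(y^2 + 7*y + 12) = (y - 5)*(y + 3)*(y + 4)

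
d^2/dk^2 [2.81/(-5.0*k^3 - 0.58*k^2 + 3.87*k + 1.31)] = ((84.3*k + 3.2596)*(5.0*k^3 + 0.58*k^2 - 3.87*k - 1.31) - 2.81*(15.0*k^2 + 1.16*k - 3.87)*(30.0*k^2 + 2.32*k - 7.74))/(5.0*k^3 + 0.58*k^2 - 3.87*k - 1.31)^3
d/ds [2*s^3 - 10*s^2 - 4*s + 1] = 6*s^2 - 20*s - 4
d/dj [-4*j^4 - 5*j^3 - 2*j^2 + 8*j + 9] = -16*j^3 - 15*j^2 - 4*j + 8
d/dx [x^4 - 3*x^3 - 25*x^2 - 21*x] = 4*x^3 - 9*x^2 - 50*x - 21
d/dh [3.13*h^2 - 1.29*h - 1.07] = 6.26*h - 1.29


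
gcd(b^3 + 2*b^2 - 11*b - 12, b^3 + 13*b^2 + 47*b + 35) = b + 1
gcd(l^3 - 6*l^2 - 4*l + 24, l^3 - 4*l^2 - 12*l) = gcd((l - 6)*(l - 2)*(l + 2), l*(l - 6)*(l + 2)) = l^2 - 4*l - 12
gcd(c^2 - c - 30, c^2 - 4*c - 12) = c - 6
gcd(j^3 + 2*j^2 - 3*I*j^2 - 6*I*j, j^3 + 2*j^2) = j^2 + 2*j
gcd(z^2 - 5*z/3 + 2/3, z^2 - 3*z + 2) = z - 1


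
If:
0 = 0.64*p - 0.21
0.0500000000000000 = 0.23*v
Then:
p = 0.33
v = 0.22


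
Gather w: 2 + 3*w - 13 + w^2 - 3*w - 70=w^2 - 81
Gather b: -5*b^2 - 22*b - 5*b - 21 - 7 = -5*b^2 - 27*b - 28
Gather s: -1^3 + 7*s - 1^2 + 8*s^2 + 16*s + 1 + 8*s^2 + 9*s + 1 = 16*s^2 + 32*s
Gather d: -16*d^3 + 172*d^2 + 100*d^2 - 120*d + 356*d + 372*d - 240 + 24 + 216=-16*d^3 + 272*d^2 + 608*d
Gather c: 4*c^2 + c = 4*c^2 + c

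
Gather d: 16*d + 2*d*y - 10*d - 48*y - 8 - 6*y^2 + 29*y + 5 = d*(2*y + 6) - 6*y^2 - 19*y - 3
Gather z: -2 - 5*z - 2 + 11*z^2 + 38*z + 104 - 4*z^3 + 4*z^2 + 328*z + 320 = -4*z^3 + 15*z^2 + 361*z + 420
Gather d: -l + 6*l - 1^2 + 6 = 5*l + 5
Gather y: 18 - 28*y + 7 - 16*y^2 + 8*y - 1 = -16*y^2 - 20*y + 24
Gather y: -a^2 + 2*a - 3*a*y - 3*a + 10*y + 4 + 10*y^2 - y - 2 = -a^2 - a + 10*y^2 + y*(9 - 3*a) + 2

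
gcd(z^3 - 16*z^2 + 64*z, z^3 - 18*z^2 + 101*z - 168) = z - 8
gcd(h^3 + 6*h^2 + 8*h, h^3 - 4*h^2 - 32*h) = h^2 + 4*h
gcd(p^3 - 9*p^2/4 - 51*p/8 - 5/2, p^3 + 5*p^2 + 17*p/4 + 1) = p + 1/2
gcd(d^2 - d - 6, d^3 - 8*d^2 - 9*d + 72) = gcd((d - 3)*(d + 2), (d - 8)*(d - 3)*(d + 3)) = d - 3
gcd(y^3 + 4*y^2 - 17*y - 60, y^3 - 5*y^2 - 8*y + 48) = y^2 - y - 12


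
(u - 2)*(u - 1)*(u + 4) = u^3 + u^2 - 10*u + 8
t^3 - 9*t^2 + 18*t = t*(t - 6)*(t - 3)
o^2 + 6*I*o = o*(o + 6*I)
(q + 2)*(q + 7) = q^2 + 9*q + 14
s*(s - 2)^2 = s^3 - 4*s^2 + 4*s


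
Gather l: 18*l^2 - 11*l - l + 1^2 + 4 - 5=18*l^2 - 12*l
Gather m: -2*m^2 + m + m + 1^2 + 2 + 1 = -2*m^2 + 2*m + 4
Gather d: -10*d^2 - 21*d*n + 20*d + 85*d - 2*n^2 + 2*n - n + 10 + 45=-10*d^2 + d*(105 - 21*n) - 2*n^2 + n + 55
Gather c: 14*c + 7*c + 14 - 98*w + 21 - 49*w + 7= 21*c - 147*w + 42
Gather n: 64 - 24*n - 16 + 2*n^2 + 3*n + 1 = 2*n^2 - 21*n + 49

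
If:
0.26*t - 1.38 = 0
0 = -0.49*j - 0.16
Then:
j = -0.33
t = 5.31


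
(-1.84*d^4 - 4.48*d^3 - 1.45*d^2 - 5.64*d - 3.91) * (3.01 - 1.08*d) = 1.9872*d^5 - 0.699999999999999*d^4 - 11.9188*d^3 + 1.7267*d^2 - 12.7536*d - 11.7691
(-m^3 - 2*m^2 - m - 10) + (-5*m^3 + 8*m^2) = -6*m^3 + 6*m^2 - m - 10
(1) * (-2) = -2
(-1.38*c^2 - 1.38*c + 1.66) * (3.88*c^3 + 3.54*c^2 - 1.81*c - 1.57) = -5.3544*c^5 - 10.2396*c^4 + 4.0534*c^3 + 10.5408*c^2 - 0.838*c - 2.6062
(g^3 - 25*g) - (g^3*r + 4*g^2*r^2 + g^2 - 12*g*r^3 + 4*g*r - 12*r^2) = -g^3*r + g^3 - 4*g^2*r^2 - g^2 + 12*g*r^3 - 4*g*r - 25*g + 12*r^2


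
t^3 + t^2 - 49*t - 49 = (t - 7)*(t + 1)*(t + 7)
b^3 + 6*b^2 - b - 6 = (b - 1)*(b + 1)*(b + 6)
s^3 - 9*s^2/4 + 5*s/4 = s*(s - 5/4)*(s - 1)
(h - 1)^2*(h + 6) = h^3 + 4*h^2 - 11*h + 6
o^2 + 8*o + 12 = (o + 2)*(o + 6)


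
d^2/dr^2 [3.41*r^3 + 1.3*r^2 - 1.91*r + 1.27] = 20.46*r + 2.6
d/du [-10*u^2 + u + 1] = 1 - 20*u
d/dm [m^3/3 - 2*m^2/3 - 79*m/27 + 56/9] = m^2 - 4*m/3 - 79/27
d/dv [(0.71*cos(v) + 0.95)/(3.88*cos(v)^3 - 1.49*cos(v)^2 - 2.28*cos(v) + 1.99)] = (5.5096*cos(v)^3 + 10.0001*cos(v)^2 - 2.831*cos(v) - 3.5789)*sin(v)/(15.0544*cos(v)^6 - 11.5624*cos(v)^5 - 15.4727*cos(v)^4 + 22.2368*cos(v)^3 - 0.731800000000001*cos(v)^2 - 9.0744*cos(v) + 3.9601)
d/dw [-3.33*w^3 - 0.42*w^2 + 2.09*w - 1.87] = -9.99*w^2 - 0.84*w + 2.09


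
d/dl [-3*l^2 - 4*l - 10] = -6*l - 4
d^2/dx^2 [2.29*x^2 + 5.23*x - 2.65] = 4.58000000000000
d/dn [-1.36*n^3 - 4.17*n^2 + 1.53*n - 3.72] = -4.08*n^2 - 8.34*n + 1.53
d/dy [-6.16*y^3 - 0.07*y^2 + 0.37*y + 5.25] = -18.48*y^2 - 0.14*y + 0.37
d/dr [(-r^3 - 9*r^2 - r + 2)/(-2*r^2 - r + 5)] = (2*r^4 + 2*r^3 - 8*r^2 - 82*r - 3)/(4*r^4 + 4*r^3 - 19*r^2 - 10*r + 25)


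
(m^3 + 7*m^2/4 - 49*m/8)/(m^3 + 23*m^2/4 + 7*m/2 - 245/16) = 2*m*(4*m - 7)/(8*m^2 + 18*m - 35)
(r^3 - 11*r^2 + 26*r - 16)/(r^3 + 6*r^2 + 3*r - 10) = (r^2 - 10*r + 16)/(r^2 + 7*r + 10)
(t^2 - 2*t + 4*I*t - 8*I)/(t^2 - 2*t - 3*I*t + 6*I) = (t + 4*I)/(t - 3*I)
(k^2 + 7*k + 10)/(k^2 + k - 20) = (k + 2)/(k - 4)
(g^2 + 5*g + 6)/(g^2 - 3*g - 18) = (g + 2)/(g - 6)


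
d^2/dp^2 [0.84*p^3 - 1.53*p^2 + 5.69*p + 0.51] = 5.04*p - 3.06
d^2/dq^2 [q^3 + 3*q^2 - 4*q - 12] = 6*q + 6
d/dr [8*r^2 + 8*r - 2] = 16*r + 8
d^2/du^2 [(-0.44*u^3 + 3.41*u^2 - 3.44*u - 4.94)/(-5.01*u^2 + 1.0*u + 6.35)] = (167.396368*u^3 + 109.826754*u^2 + 614.58564*u + 5.50992999999995)/(125.751501*u^6 - 75.3003*u^5 - 463.126905*u^4 + 189.881*u^3 + 586.997175*u^2 - 120.9675*u - 256.047875)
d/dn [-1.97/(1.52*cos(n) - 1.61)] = -2.9944*sin(n)/(1.52*cos(n) - 1.61)^2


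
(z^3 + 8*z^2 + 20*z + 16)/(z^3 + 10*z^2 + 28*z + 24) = (z + 4)/(z + 6)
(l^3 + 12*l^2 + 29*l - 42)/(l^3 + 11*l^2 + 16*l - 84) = (l - 1)/(l - 2)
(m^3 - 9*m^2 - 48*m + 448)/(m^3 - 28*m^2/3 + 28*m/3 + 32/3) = 3*(m^2 - m - 56)/(3*m^2 - 4*m - 4)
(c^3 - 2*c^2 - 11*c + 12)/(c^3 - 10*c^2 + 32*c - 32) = (c^2 + 2*c - 3)/(c^2 - 6*c + 8)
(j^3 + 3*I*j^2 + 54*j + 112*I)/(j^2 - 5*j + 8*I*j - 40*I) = (j^2 - 5*I*j + 14)/(j - 5)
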